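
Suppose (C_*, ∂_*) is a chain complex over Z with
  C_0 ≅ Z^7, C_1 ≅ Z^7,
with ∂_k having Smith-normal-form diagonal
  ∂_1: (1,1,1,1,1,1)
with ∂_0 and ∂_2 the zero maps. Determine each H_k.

H_0: b_0 = 7 − 0 − 6 = 1; torsion from ∂_1 factors > 1: none. So H_0 = Z.
H_1: b_1 = 7 − 6 − 0 = 1; torsion from ∂_2 factors > 1: none. So H_1 = Z.

H_0 = Z,  H_1 = Z.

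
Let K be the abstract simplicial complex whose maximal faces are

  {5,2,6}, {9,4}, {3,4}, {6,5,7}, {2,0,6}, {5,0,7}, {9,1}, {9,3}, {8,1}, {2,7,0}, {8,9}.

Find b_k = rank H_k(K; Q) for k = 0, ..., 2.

K has 10 vertices, 16 edges, 5 triangles.
rank ∂_0 = 0, rank ∂_1 = 8 ⇒ b_0 = 10 − 0 − 8 = 2; all invariant factors of ∂_1 are 1 so no torsion. So H_0 = Z^2.
rank ∂_1 = 8, rank ∂_2 = 5 ⇒ b_1 = 16 − 8 − 5 = 3; all invariant factors of ∂_2 are 1 so no torsion. So H_1 = Z^3.
rank ∂_2 = 5, rank ∂_3 = 0 ⇒ b_2 = 5 − 5 − 0 = 0. So H_2 = 0.

b_0 = 2, b_1 = 3, b_2 = 0.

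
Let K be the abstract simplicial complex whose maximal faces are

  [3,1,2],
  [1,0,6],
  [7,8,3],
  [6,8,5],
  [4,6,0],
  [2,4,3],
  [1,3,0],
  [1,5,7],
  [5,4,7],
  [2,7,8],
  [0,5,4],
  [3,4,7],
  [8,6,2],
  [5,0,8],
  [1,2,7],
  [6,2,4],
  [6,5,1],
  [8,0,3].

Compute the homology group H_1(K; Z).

H_1 = Z ⊕ Z/2.

Order the vertices as 0 < 1 < 2 < 3 < 4 < 5 < 6 < 7 < 8. Listing each simplex with vertices in this order, K has dimension 2 with simplices:

  0-simplices (9): [0], [1], [2], [3], [4], [5], [6], [7], [8]
  1-simplices (27): (27 of them)
  2-simplices (18): [0,1,3], [0,1,6], [0,3,8], [0,4,5], [0,4,6], [0,5,8], [1,2,3], [1,2,7], [1,5,6], [1,5,7], [2,3,4], [2,4,6], [2,6,8], [2,7,8], [3,4,7], [3,7,8], [4,5,7], [5,6,8]

giving chain groups C_0 ≅ Z^9, C_1 ≅ Z^27, C_2 ≅ Z^18.

Boundary ∂_1: C_1 → C_0 sends each edge [p,q] (with p < q) to q − p.
The resulting 9×27 matrix has rank 8, and its Smith normal form has invariant factors (1,1,1,1,1,1,1,1).

∂_2: C_2 → C_1 acts by ∂[p,q,r] = [q,r] − [p,r] + [p,q]. For instance
  ∂[2,7,8] = [7,8] − [2,8] + [2,7],
  ∂[0,5,8] = [5,8] − [0,8] + [0,5].
As a 27×18 matrix over Z this has rank 18, with invariant factors (1,1,1,1,1,1,1,1,1,1,1,1,1,1,1,1,1,2).

Reading off H_k = ker ∂_k / im ∂_{k+1}:

  H_1: rank ker ∂_1 − rank ∂_2 = (27 − 8) − 18 = 1, and ∂_2 has invariant factor 2 > 1, so H_1 ≅ Z ⊕ Z/2.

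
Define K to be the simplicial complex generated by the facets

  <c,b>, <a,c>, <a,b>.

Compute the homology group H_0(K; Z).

Order the vertices as a < b < c. Listing each simplex with vertices in this order, K has dimension 1 with simplices:

  0-simplices (3): a, b, c
  1-simplices (3): ab, ac, bc

so the chain groups are C_0 ≅ Z^3, C_1 ≅ Z^3.

Boundary ∂_1: C_1 → C_0 sends each edge [p,q] (with p < q) to q − p.
The resulting 3×3 matrix has rank 2, and its Smith normal form has invariant factors (1,1).

From H_k ≅ ker(∂_k) / im(∂_{k+1}) we obtain:

  H_0: rank C_0 − rank ∂_1 = 3 − 2 = 1, and the invariant factors of ∂_1 are all 1, so H_0 = Z.

H_0 ≅ Z.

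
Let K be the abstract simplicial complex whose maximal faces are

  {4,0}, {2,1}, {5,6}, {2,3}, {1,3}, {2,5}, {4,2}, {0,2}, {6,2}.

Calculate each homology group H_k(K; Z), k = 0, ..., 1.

H_0 ≅ Z,  H_1 ≅ Z^3.

Order the vertices as 0 < 1 < 2 < 3 < 4 < 5 < 6. Listing each simplex with vertices in this order, K has dimension 1 with simplices:

  0-simplices (7): [0], [1], [2], [3], [4], [5], [6]
  1-simplices (9): [0,2], [0,4], [1,2], [1,3], [2,3], [2,4], [2,5], [2,6], [5,6]

Hence C_0 ≅ Z^7, C_1 ≅ Z^9.

∂_1: C_1 → C_0 sends each edge [p,q] (with p < q) to q − p. For instance
  ∂[1,2] = [2] − [1].
This gives a 7×9 integer matrix of rank 6; reducing to Smith normal form yields diagonal entries (1,1,1,1,1,1).

Now H_k = ker ∂_k / im ∂_{k+1}, so:

  H_0: rank C_0 − rank ∂_1 = 7 − 6 = 1, and the invariant factors of ∂_1 are all 1, so H_0 ≅ Z.
  H_1: rank ker ∂_1 − rank ∂_2 = (9 − 6) − 0 = 3, and there is no ∂_2, so H_1 ≅ Z^3.

As a check, the Euler characteristic is 7 − 9 = -2, which agrees with 1 − 3 = -2.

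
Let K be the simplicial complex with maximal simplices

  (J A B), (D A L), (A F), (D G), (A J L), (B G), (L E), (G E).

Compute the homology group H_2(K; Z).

We work with the vertex ordering A < B < D < E < F < G < J < L. The simplices of K, each written with vertices in increasing order, are:

  0-simplices (8): A, B, D, E, F, G, J, L
  1-simplices (12): AB, AD, AF, AJ, AL, BG, BJ, DG, DL, EG, EL, JL
  2-simplices (3): ABJ, ADL, AJL

so the chain groups are C_0 ≅ Z^8, C_1 ≅ Z^12, C_2 ≅ Z^3.

The boundary map ∂_1: C_1 → C_0 is given by ∂[p,q] = [q] − [p].
As a 8×12 matrix over Z this has rank 7, with invariant factors (1,1,1,1,1,1,1).

Boundary ∂_2: C_2 → C_1 maps a triangle to the signed sum of its edges. For instance
  ∂ADL = DL − AL + AD,
  ∂AJL = JL − AL + AJ.
The 12×3 boundary matrix has rank 3 and Smith normal form diag(1,1,1).

Now H_k = ker ∂_k / im ∂_{k+1}, so:

  H_2: rank ker ∂_2 − rank ∂_3 = (3 − 3) − 0 = 0, and there is no ∂_3, so H_2 = 0.

H_2 = 0.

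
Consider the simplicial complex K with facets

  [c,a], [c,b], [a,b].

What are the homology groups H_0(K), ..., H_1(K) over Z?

Take the total order a < b < c on the vertex set. Then K (dimension 1) consists of the simplices:

  0-simplices (3): a, b, c
  1-simplices (3): ab, ac, bc

so the chain groups are C_0 ≅ Z^3, C_1 ≅ Z^3.

∂_1: C_1 → C_0 is given by ∂[p,q] = [q] − [p].
This gives a 3×3 integer matrix of rank 2; reducing to Smith normal form yields diagonal entries (1,1).

From H_k ≅ ker(∂_k) / im(∂_{k+1}) we obtain:

  H_0: rank C_0 − rank ∂_1 = 3 − 2 = 1, and the invariant factors of ∂_1 are all 1, so H_0 = Z.
  H_1: rank ker ∂_1 − rank ∂_2 = (3 − 2) − 0 = 1, and there is no ∂_2, so H_1 = Z.

H_0 = Z,  H_1 = Z.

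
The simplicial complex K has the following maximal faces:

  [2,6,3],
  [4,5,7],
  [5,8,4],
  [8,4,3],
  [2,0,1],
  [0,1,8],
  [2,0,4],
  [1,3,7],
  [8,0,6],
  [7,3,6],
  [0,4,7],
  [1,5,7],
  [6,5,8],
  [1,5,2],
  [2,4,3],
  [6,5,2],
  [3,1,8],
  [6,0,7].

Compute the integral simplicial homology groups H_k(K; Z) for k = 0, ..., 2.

Take the total order 0 < 1 < 2 < 3 < 4 < 5 < 6 < 7 < 8 on the vertex set. Then K (dimension 2) consists of the simplices:

  0-simplices (9): [0], [1], [2], [3], [4], [5], [6], [7], [8]
  1-simplices (27): (27 of them)
  2-simplices (18): [0,1,2], [0,1,8], [0,2,4], [0,4,7], [0,6,7], [0,6,8], [1,2,5], [1,3,7], [1,3,8], [1,5,7], [2,3,4], [2,3,6], [2,5,6], [3,4,8], [3,6,7], [4,5,7], [4,5,8], [5,6,8]

giving chain groups C_0 ≅ Z^9, C_1 ≅ Z^27, C_2 ≅ Z^18.

The boundary map ∂_1: C_1 → C_0 sends each edge [p,q] (with p < q) to q − p. For instance
  ∂[2,5] = [5] − [2].
As a 9×27 matrix over Z this has rank 8, with invariant factors (1,1,1,1,1,1,1,1).

∂_2: C_2 → C_1 maps a triangle to the signed sum of its edges. For instance
  ∂[3,4,8] = [4,8] − [3,8] + [3,4],
  ∂[1,3,8] = [3,8] − [1,8] + [1,3].
The resulting 27×18 matrix has rank 17, and its Smith normal form has invariant factors (1,1,1,1,1,1,1,1,1,1,1,1,1,1,1,1,1).

From H_k ≅ ker(∂_k) / im(∂_{k+1}) we obtain:

  H_0: rank C_0 − rank ∂_1 = 9 − 8 = 1, and the invariant factors of ∂_1 are all 1, so H_0 = Z.
  H_1: rank ker ∂_1 − rank ∂_2 = (27 − 8) − 17 = 2, and the invariant factors of ∂_2 are all 1, so H_1 = Z^2.
  H_2: rank ker ∂_2 − rank ∂_3 = (18 − 17) − 0 = 1, and there is no ∂_3, so H_2 = Z.

As a check, the Euler characteristic is 9 − 27 + 18 = 0, which agrees with 1 − 2 + 1 = 0.
(K is a triangulation of the torus T^2.)

H_0 ≅ Z,  H_1 ≅ Z^2,  H_2 ≅ Z.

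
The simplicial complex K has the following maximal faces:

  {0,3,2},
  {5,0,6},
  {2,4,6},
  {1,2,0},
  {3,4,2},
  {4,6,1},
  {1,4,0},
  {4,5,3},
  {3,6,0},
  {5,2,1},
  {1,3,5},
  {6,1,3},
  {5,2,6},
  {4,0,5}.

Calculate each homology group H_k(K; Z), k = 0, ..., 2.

H_0 ≅ Z,  H_1 ≅ Z^2,  H_2 ≅ Z.

Order the vertices as 0 < 1 < 2 < 3 < 4 < 5 < 6. Listing each simplex with vertices in this order, K has dimension 2 with simplices:

  0-simplices (7): [0], [1], [2], [3], [4], [5], [6]
  1-simplices (21): [0,1], [0,2], [0,3], [0,4], [0,5], [0,6], [1,2], [1,3], [1,4], [1,5], [1,6], [2,3], [2,4], [2,5], [2,6], [3,4], [3,5], [3,6], [4,5], [4,6], [5,6]
  2-simplices (14): [0,1,2], [0,1,4], [0,2,3], [0,3,6], [0,4,5], [0,5,6], [1,2,5], [1,3,5], [1,3,6], [1,4,6], [2,3,4], [2,4,6], [2,5,6], [3,4,5]

so the chain groups are C_0 ≅ Z^7, C_1 ≅ Z^21, C_2 ≅ Z^14.

∂_1: C_1 → C_0 sends each edge [p,q] (with p < q) to q − p. For instance
  ∂[1,5] = [5] − [1].
The resulting 7×21 matrix has rank 6, and its Smith normal form has invariant factors (1,1,1,1,1,1).

∂_2: C_2 → C_1 acts by ∂[p,q,r] = [q,r] − [p,r] + [p,q]. For instance
  ∂[1,3,6] = [3,6] − [1,6] + [1,3],
  ∂[0,1,4] = [1,4] − [0,4] + [0,1].
This gives a 21×14 integer matrix of rank 13; reducing to Smith normal form yields diagonal entries (1,1,1,1,1,1,1,1,1,1,1,1,1).

From H_k ≅ ker(∂_k) / im(∂_{k+1}) we obtain:

  H_0: rank C_0 − rank ∂_1 = 7 − 6 = 1, and the invariant factors of ∂_1 are all 1, so H_0 ≅ Z.
  H_1: rank ker ∂_1 − rank ∂_2 = (21 − 6) − 13 = 2, and the invariant factors of ∂_2 are all 1, so H_1 ≅ Z^2.
  H_2: rank ker ∂_2 − rank ∂_3 = (14 − 13) − 0 = 1, and there is no ∂_3, so H_2 ≅ Z.

As a check, the Euler characteristic is 7 − 21 + 14 = 0, which agrees with 1 − 2 + 1 = 0.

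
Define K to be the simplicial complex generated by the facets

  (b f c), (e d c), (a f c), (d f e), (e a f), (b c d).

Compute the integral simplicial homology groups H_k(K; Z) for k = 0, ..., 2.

Take the total order a < b < c < d < e < f on the vertex set. Then K (dimension 2) consists of the simplices:

  0-simplices (6): a, b, c, d, e, f
  1-simplices (12): ac, ae, af, bc, bd, bf, cd, ce, cf, de, df, ef
  2-simplices (6): acf, aef, bcd, bcf, cde, def

Hence C_0 ≅ Z^6, C_1 ≅ Z^12, C_2 ≅ Z^6.

Boundary ∂_1: C_1 → C_0 maps an edge to its endpoints' difference, ∂[p,q] = q − p. For instance
  ∂af = f − a.
This gives a 6×12 integer matrix of rank 5; reducing to Smith normal form yields diagonal entries (1,1,1,1,1).

The boundary map ∂_2: C_2 → C_1 maps a triangle to the signed sum of its edges. For instance
  ∂acf = cf − af + ac,
  ∂bcd = cd − bd + bc.
The 12×6 boundary matrix has rank 6 and Smith normal form diag(1,1,1,1,1,1).

Reading off H_k = ker ∂_k / im ∂_{k+1}:

  H_0: rank C_0 − rank ∂_1 = 6 − 5 = 1, and the invariant factors of ∂_1 are all 1, so H_0 ≅ Z.
  H_1: rank ker ∂_1 − rank ∂_2 = (12 − 5) − 6 = 1, and the invariant factors of ∂_2 are all 1, so H_1 ≅ Z.
  H_2: rank ker ∂_2 − rank ∂_3 = (6 − 6) − 0 = 0, and there is no ∂_3, so H_2 ≅ 0.

H_0 ≅ Z,  H_1 ≅ Z,  H_2 = 0.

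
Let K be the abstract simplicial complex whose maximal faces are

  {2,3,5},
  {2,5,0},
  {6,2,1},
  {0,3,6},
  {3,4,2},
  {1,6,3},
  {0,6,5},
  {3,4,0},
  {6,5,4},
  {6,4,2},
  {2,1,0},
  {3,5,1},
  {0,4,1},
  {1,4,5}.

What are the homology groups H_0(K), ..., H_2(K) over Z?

Order the vertices as 0 < 1 < 2 < 3 < 4 < 5 < 6. Listing each simplex with vertices in this order, K has dimension 2 with simplices:

  0-simplices (7): [0], [1], [2], [3], [4], [5], [6]
  1-simplices (21): [0,1], [0,2], [0,3], [0,4], [0,5], [0,6], [1,2], [1,3], [1,4], [1,5], [1,6], [2,3], [2,4], [2,5], [2,6], [3,4], [3,5], [3,6], [4,5], [4,6], [5,6]
  2-simplices (14): [0,1,2], [0,1,4], [0,2,5], [0,3,4], [0,3,6], [0,5,6], [1,2,6], [1,3,5], [1,3,6], [1,4,5], [2,3,4], [2,3,5], [2,4,6], [4,5,6]

so the chain groups are C_0 ≅ Z^7, C_1 ≅ Z^21, C_2 ≅ Z^14.

The boundary map ∂_1: C_1 → C_0 maps an edge to its endpoints' difference, ∂[p,q] = q − p.
The 7×21 boundary matrix has rank 6 and Smith normal form diag(1,1,1,1,1,1).

The boundary map ∂_2: C_2 → C_1 maps a triangle to the signed sum of its edges. For instance
  ∂[0,2,5] = [2,5] − [0,5] + [0,2],
  ∂[0,3,4] = [3,4] − [0,4] + [0,3].
This gives a 21×14 integer matrix of rank 13; reducing to Smith normal form yields diagonal entries (1,1,1,1,1,1,1,1,1,1,1,1,1).

Now H_k = ker ∂_k / im ∂_{k+1}, so:

  H_0: rank C_0 − rank ∂_1 = 7 − 6 = 1, and the invariant factors of ∂_1 are all 1, so H_0 ≅ Z.
  H_1: rank ker ∂_1 − rank ∂_2 = (21 − 6) − 13 = 2, and the invariant factors of ∂_2 are all 1, so H_1 ≅ Z^2.
  H_2: rank ker ∂_2 − rank ∂_3 = (14 − 13) − 0 = 1, and there is no ∂_3, so H_2 ≅ Z.

(K is a triangulation of the torus T^2.)

H_0 = Z,  H_1 = Z^2,  H_2 = Z.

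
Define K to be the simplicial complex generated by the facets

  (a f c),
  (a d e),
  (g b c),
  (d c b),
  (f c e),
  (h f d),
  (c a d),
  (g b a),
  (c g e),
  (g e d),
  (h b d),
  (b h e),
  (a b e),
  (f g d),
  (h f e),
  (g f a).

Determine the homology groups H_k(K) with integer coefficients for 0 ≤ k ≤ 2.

H_0 = Z,  H_1 = Z^2,  H_2 = Z.

We work with the vertex ordering a < b < c < d < e < f < g < h. The simplices of K, each written with vertices in increasing order, are:

  0-simplices (8): a, b, c, d, e, f, g, h
  1-simplices (24): ab, ac, ad, ae, af, ag, bc, bd, be, bg, bh, cd, ce, cf, cg, de, df, dg, dh, ef, eg, eh, fg, fh
  2-simplices (16): abe, abg, acd, acf, ade, afg, bcd, bcg, bdh, beh, cef, ceg, deg, dfg, dfh, efh

so the chain groups are C_0 ≅ Z^8, C_1 ≅ Z^24, C_2 ≅ Z^16.

Boundary ∂_1: C_1 → C_0 sends each edge [p,q] (with p < q) to q − p.
This gives a 8×24 integer matrix of rank 7; reducing to Smith normal form yields diagonal entries (1,1,1,1,1,1,1).

Boundary ∂_2: C_2 → C_1 acts by ∂[p,q,r] = [q,r] − [p,r] + [p,q]. For instance
  ∂ceg = eg − cg + ce,
  ∂acd = cd − ad + ac.
The resulting 24×16 matrix has rank 15, and its Smith normal form has invariant factors (1,1,1,1,1,1,1,1,1,1,1,1,1,1,1).

Reading off H_k = ker ∂_k / im ∂_{k+1}:

  H_0: rank C_0 − rank ∂_1 = 8 − 7 = 1, and the invariant factors of ∂_1 are all 1, so H_0 = Z.
  H_1: rank ker ∂_1 − rank ∂_2 = (24 − 7) − 15 = 2, and the invariant factors of ∂_2 are all 1, so H_1 = Z^2.
  H_2: rank ker ∂_2 − rank ∂_3 = (16 − 15) − 0 = 1, and there is no ∂_3, so H_2 = Z.

(K is a triangulation of the torus T^2.)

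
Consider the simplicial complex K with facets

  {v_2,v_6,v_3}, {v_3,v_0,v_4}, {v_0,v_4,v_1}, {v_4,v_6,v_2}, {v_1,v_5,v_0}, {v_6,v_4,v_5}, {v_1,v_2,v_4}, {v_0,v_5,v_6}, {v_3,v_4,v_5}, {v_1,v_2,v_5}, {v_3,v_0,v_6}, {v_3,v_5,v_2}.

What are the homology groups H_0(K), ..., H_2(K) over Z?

H_0 ≅ Z,  H_1 ≅ Z/2,  H_2 = 0.

Order the vertices as v_0 < v_1 < v_2 < v_3 < v_4 < v_5 < v_6. Listing each simplex with vertices in this order, K has dimension 2 with simplices:

  0-simplices (7): [v_0], [v_1], [v_2], [v_3], [v_4], [v_5], [v_6]
  1-simplices (18): (18 of them)
  2-simplices (12): (12 of them)

Hence C_0 ≅ Z^7, C_1 ≅ Z^18, C_2 ≅ Z^12.

∂_1: C_1 → C_0 sends each edge [p,q] (with p < q) to q − p.
The resulting 7×18 matrix has rank 6, and its Smith normal form has invariant factors (1,1,1,1,1,1).

Boundary ∂_2: C_2 → C_1 maps a triangle to the signed sum of its edges. For instance
  ∂[v_1,v_2,v_5] = [v_2,v_5] − [v_1,v_5] + [v_1,v_2],
  ∂[v_3,v_4,v_5] = [v_4,v_5] − [v_3,v_5] + [v_3,v_4].
The resulting 18×12 matrix has rank 12, and its Smith normal form has invariant factors (1,1,1,1,1,1,1,1,1,1,1,2).

From H_k ≅ ker(∂_k) / im(∂_{k+1}) we obtain:

  H_0: rank C_0 − rank ∂_1 = 7 − 6 = 1, and the invariant factors of ∂_1 are all 1, so H_0 = Z.
  H_1: rank ker ∂_1 − rank ∂_2 = (18 − 6) − 12 = 0, and ∂_2 has invariant factor 2 > 1, so H_1 = Z/2.
  H_2: rank ker ∂_2 − rank ∂_3 = (12 − 12) − 0 = 0, and there is no ∂_3, so H_2 = 0.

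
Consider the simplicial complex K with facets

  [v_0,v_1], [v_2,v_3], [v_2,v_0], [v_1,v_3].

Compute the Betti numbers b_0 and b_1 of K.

Take the total order v_0 < v_1 < v_2 < v_3 on the vertex set. Then K (dimension 1) consists of the simplices:

  0-simplices (4): [v_0], [v_1], [v_2], [v_3]
  1-simplices (4): [v_0,v_1], [v_0,v_2], [v_1,v_3], [v_2,v_3]

so the chain groups are C_0 ≅ Z^4, C_1 ≅ Z^4.

The boundary map ∂_1: C_1 → C_0 maps an edge to its endpoints' difference, ∂[p,q] = q − p. For instance
  ∂[v_2,v_3] = [v_3] − [v_2].
As a 4×4 matrix over Z this has rank 3, with invariant factors (1,1,1).

Computing H_k = (kernel of ∂_k) / (image of ∂_{k+1}):

  H_0: rank C_0 − rank ∂_1 = 4 − 3 = 1, and the invariant factors of ∂_1 are all 1, so H_0 = Z.
  H_1: rank ker ∂_1 − rank ∂_2 = (4 − 3) − 0 = 1, and there is no ∂_2, so H_1 = Z.

Hence the Betti numbers are b_0 = 1, b_1 = 1.

b_0 = 1, b_1 = 1.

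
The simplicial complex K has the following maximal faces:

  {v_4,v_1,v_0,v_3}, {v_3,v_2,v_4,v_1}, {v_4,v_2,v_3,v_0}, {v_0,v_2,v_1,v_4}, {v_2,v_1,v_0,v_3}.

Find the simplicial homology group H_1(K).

H_1 = 0.

Order the vertices as v_0 < v_1 < v_2 < v_3 < v_4. Listing each simplex with vertices in this order, K has dimension 3 with simplices:

  0-simplices (5): [v_0], [v_1], [v_2], [v_3], [v_4]
  1-simplices (10): [v_0,v_1], [v_0,v_2], [v_0,v_3], [v_0,v_4], [v_1,v_2], [v_1,v_3], [v_1,v_4], [v_2,v_3], [v_2,v_4], [v_3,v_4]
  2-simplices (10): [v_0,v_1,v_2], [v_0,v_1,v_3], [v_0,v_1,v_4], [v_0,v_2,v_3], [v_0,v_2,v_4], [v_0,v_3,v_4], [v_1,v_2,v_3], [v_1,v_2,v_4], [v_1,v_3,v_4], [v_2,v_3,v_4]
  3-simplices (5): [v_0,v_1,v_2,v_3], [v_0,v_1,v_2,v_4], [v_0,v_1,v_3,v_4], [v_0,v_2,v_3,v_4], [v_1,v_2,v_3,v_4]

so the chain groups are C_0 ≅ Z^5, C_1 ≅ Z^10, C_2 ≅ Z^10, C_3 ≅ Z^5.

Boundary ∂_1: C_1 → C_0 sends each edge [p,q] (with p < q) to q − p. For instance
  ∂[v_1,v_2] = [v_2] − [v_1].
The 5×10 boundary matrix has rank 4 and Smith normal form diag(1,1,1,1).

∂_2: C_2 → C_1 maps a triangle to the signed sum of its edges. For instance
  ∂[v_0,v_3,v_4] = [v_3,v_4] − [v_0,v_4] + [v_0,v_3],
  ∂[v_0,v_1,v_2] = [v_1,v_2] − [v_0,v_2] + [v_0,v_1].
The resulting 10×10 matrix has rank 6, and its Smith normal form has invariant factors (1,1,1,1,1,1).

The boundary map ∂_3: C_3 → C_2 sends each 3-simplex σ to the alternating sum Σ_i (−1)^i (σ with its i-th vertex removed). For instance
  ∂[v_0,v_1,v_2,v_4] = [v_1,v_2,v_4] − [v_0,v_2,v_4] + [v_0,v_1,v_4] − [v_0,v_1,v_2],
  ∂[v_0,v_2,v_3,v_4] = [v_2,v_3,v_4] − [v_0,v_3,v_4] + [v_0,v_2,v_4] − [v_0,v_2,v_3].
The 10×5 boundary matrix has rank 4 and Smith normal form diag(1,1,1,1).

Reading off H_k = ker ∂_k / im ∂_{k+1}:

  H_1: rank ker ∂_1 − rank ∂_2 = (10 − 4) − 6 = 0, and the invariant factors of ∂_2 are all 1, so H_1 = 0.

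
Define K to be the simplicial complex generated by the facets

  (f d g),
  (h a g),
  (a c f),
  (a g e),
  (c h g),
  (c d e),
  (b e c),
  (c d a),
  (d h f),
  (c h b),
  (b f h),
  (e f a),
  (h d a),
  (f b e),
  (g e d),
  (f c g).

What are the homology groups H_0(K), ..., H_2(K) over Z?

H_0 ≅ Z,  H_1 ≅ Z^2,  H_2 ≅ Z.

Take the total order a < b < c < d < e < f < g < h on the vertex set. Then K (dimension 2) consists of the simplices:

  0-simplices (8): a, b, c, d, e, f, g, h
  1-simplices (24): ac, ad, ae, af, ag, ah, bc, be, bf, bh, cd, ce, cf, cg, ch, de, df, dg, dh, ef, eg, fg, fh, gh
  2-simplices (16): acd, acf, adh, aef, aeg, agh, bce, bch, bef, bfh, cde, cfg, cgh, deg, dfg, dfh

so the chain groups are C_0 ≅ Z^8, C_1 ≅ Z^24, C_2 ≅ Z^16.

Boundary ∂_1: C_1 → C_0 maps an edge to its endpoints' difference, ∂[p,q] = q − p. For instance
  ∂af = f − a.
This gives a 8×24 integer matrix of rank 7; reducing to Smith normal form yields diagonal entries (1,1,1,1,1,1,1).

Boundary ∂_2: C_2 → C_1 acts by ∂[p,q,r] = [q,r] − [p,r] + [p,q]. For instance
  ∂bce = ce − be + bc,
  ∂dfg = fg − dg + df.
This gives a 24×16 integer matrix of rank 15; reducing to Smith normal form yields diagonal entries (1,1,1,1,1,1,1,1,1,1,1,1,1,1,1).

Reading off H_k = ker ∂_k / im ∂_{k+1}:

  H_0: rank C_0 − rank ∂_1 = 8 − 7 = 1, and the invariant factors of ∂_1 are all 1, so H_0 = Z.
  H_1: rank ker ∂_1 − rank ∂_2 = (24 − 7) − 15 = 2, and the invariant factors of ∂_2 are all 1, so H_1 = Z^2.
  H_2: rank ker ∂_2 − rank ∂_3 = (16 − 15) − 0 = 1, and there is no ∂_3, so H_2 = Z.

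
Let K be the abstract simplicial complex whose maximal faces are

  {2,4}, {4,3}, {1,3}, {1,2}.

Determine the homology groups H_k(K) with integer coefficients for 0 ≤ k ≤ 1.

H_0 = Z,  H_1 = Z.

Take the total order 1 < 2 < 3 < 4 on the vertex set. Then K (dimension 1) consists of the simplices:

  0-simplices (4): [1], [2], [3], [4]
  1-simplices (4): [1,2], [1,3], [2,4], [3,4]

Hence C_0 ≅ Z^4, C_1 ≅ Z^4.

Boundary ∂_1: C_1 → C_0 sends each edge [p,q] (with p < q) to q − p. For instance
  ∂[1,2] = [2] − [1].
The 4×4 boundary matrix has rank 3 and Smith normal form diag(1,1,1).

Computing H_k = (kernel of ∂_k) / (image of ∂_{k+1}):

  H_0: rank C_0 − rank ∂_1 = 4 − 3 = 1, and the invariant factors of ∂_1 are all 1, so H_0 ≅ Z.
  H_1: rank ker ∂_1 − rank ∂_2 = (4 − 3) − 0 = 1, and there is no ∂_2, so H_1 ≅ Z.

As a check, the Euler characteristic is 4 − 4 = 0, which agrees with 1 − 1 = 0.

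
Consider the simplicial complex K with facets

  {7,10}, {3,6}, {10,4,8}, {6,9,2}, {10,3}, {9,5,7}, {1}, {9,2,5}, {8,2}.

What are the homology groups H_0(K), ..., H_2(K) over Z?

Take the total order 1 < 2 < 3 < 4 < 5 < 6 < 7 < 8 < 9 < 10 on the vertex set. Then K (dimension 2) consists of the simplices:

  0-simplices (10): [1], [2], [3], [4], [5], [6], [7], [8], [9], [10]
  1-simplices (14): [2,5], [2,6], [2,8], [2,9], [3,6], [3,10], [4,8], [4,10], [5,7], [5,9], [6,9], [7,9], [7,10], [8,10]
  2-simplices (4): [2,5,9], [2,6,9], [4,8,10], [5,7,9]

so the chain groups are C_0 ≅ Z^10, C_1 ≅ Z^14, C_2 ≅ Z^4.

Boundary ∂_1: C_1 → C_0 is given by ∂[p,q] = [q] − [p].
As a 10×14 matrix over Z this has rank 8, with invariant factors (1,1,1,1,1,1,1,1).

Boundary ∂_2: C_2 → C_1 maps a triangle to the signed sum of its edges. For instance
  ∂[4,8,10] = [8,10] − [4,10] + [4,8],
  ∂[5,7,9] = [7,9] − [5,9] + [5,7].
The 14×4 boundary matrix has rank 4 and Smith normal form diag(1,1,1,1).

Now H_k = ker ∂_k / im ∂_{k+1}, so:

  H_0: rank C_0 − rank ∂_1 = 10 − 8 = 2, and the invariant factors of ∂_1 are all 1, so H_0 ≅ Z^2.
  H_1: rank ker ∂_1 − rank ∂_2 = (14 − 8) − 4 = 2, and the invariant factors of ∂_2 are all 1, so H_1 ≅ Z^2.
  H_2: rank ker ∂_2 − rank ∂_3 = (4 − 4) − 0 = 0, and there is no ∂_3, so H_2 ≅ 0.

As a check, the Euler characteristic is 10 − 14 + 4 = 0, which agrees with 2 − 2 + 0 = 0.

H_0 = Z^2,  H_1 = Z^2,  H_2 = 0.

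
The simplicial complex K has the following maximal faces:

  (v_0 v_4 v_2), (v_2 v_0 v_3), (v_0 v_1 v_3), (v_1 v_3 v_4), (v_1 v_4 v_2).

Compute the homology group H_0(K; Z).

H_0 = Z.

Order the vertices as v_0 < v_1 < v_2 < v_3 < v_4. Listing each simplex with vertices in this order, K has dimension 2 with simplices:

  0-simplices (5): [v_0], [v_1], [v_2], [v_3], [v_4]
  1-simplices (10): [v_0,v_1], [v_0,v_2], [v_0,v_3], [v_0,v_4], [v_1,v_2], [v_1,v_3], [v_1,v_4], [v_2,v_3], [v_2,v_4], [v_3,v_4]
  2-simplices (5): [v_0,v_1,v_3], [v_0,v_2,v_3], [v_0,v_2,v_4], [v_1,v_2,v_4], [v_1,v_3,v_4]

so the chain groups are C_0 ≅ Z^5, C_1 ≅ Z^10, C_2 ≅ Z^5.

Boundary ∂_1: C_1 → C_0 is given by ∂[p,q] = [q] − [p]. For instance
  ∂[v_2,v_3] = [v_3] − [v_2].
This gives a 5×10 integer matrix of rank 4; reducing to Smith normal form yields diagonal entries (1,1,1,1).

∂_2: C_2 → C_1 sends each 2-simplex [p,q,r] to [q,r] − [p,r] + [p,q]. For instance
  ∂[v_0,v_2,v_3] = [v_2,v_3] − [v_0,v_3] + [v_0,v_2],
  ∂[v_0,v_2,v_4] = [v_2,v_4] − [v_0,v_4] + [v_0,v_2].
The 10×5 boundary matrix has rank 5 and Smith normal form diag(1,1,1,1,1).

From H_k ≅ ker(∂_k) / im(∂_{k+1}) we obtain:

  H_0: rank C_0 − rank ∂_1 = 5 − 4 = 1, and the invariant factors of ∂_1 are all 1, so H_0 = Z.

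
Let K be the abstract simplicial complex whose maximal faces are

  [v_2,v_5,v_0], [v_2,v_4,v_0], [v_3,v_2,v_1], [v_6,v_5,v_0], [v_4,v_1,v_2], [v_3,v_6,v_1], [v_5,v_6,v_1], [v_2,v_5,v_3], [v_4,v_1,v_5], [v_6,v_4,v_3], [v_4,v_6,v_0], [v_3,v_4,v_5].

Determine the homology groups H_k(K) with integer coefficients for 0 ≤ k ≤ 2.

H_0 ≅ Z,  H_1 ≅ Z/2Z,  H_2 = 0.

K has 7 vertices, 18 edges, 12 triangles.
rank ∂_0 = 0, rank ∂_1 = 6 ⇒ b_0 = 7 − 0 − 6 = 1; all invariant factors of ∂_1 are 1 so no torsion. So H_0 ≅ Z.
rank ∂_1 = 6, rank ∂_2 = 12 ⇒ b_1 = 18 − 6 − 12 = 0; ∂_2 has invariant factor(s) [2] giving torsion. So H_1 ≅ Z/2Z.
rank ∂_2 = 12, rank ∂_3 = 0 ⇒ b_2 = 12 − 12 − 0 = 0. So H_2 ≅ 0.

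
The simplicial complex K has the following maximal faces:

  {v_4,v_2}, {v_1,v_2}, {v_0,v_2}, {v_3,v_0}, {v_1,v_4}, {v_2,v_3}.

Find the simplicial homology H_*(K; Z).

Take the total order v_0 < v_1 < v_2 < v_3 < v_4 on the vertex set. Then K (dimension 1) consists of the simplices:

  0-simplices (5): [v_0], [v_1], [v_2], [v_3], [v_4]
  1-simplices (6): [v_0,v_2], [v_0,v_3], [v_1,v_2], [v_1,v_4], [v_2,v_3], [v_2,v_4]

Hence C_0 ≅ Z^5, C_1 ≅ Z^6.

Boundary ∂_1: C_1 → C_0 is given by ∂[p,q] = [q] − [p]. For instance
  ∂[v_1,v_4] = [v_4] − [v_1].
As a 5×6 matrix over Z this has rank 4, with invariant factors (1,1,1,1).

From H_k ≅ ker(∂_k) / im(∂_{k+1}) we obtain:

  H_0: rank C_0 − rank ∂_1 = 5 − 4 = 1, and the invariant factors of ∂_1 are all 1, so H_0 = Z.
  H_1: rank ker ∂_1 − rank ∂_2 = (6 − 4) − 0 = 2, and there is no ∂_2, so H_1 = Z^2.

H_0 ≅ Z,  H_1 ≅ Z^2.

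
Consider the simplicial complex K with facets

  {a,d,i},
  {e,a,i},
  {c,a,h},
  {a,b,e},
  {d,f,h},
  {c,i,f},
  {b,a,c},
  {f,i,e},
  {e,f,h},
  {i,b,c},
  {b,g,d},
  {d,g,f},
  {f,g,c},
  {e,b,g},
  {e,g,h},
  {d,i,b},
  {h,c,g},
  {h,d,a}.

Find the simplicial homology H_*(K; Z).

Order the vertices as a < b < c < d < e < f < g < h < i. Listing each simplex with vertices in this order, K has dimension 2 with simplices:

  0-simplices (9): a, b, c, d, e, f, g, h, i
  1-simplices (27): ab, ac, ad, ae, ah, ai, bc, bd, be, bg, bi, cf, cg, ch, ci, df, dg, dh, di, ef, eg, eh, ei, fg, fh, fi, gh
  2-simplices (18): abc, abe, ach, adh, adi, aei, bci, bdg, bdi, beg, cfg, cfi, cgh, dfg, dfh, efh, efi, egh

Hence C_0 ≅ Z^9, C_1 ≅ Z^27, C_2 ≅ Z^18.

∂_1: C_1 → C_0 sends each edge [p,q] (with p < q) to q − p. For instance
  ∂fh = h − f.
The resulting 9×27 matrix has rank 8, and its Smith normal form has invariant factors (1,1,1,1,1,1,1,1).

Boundary ∂_2: C_2 → C_1 sends each 2-simplex [p,q,r] to [q,r] − [p,r] + [p,q]. For instance
  ∂bdi = di − bi + bd,
  ∂abe = be − ae + ab.
The resulting 27×18 matrix has rank 18, and its Smith normal form has invariant factors (1,1,1,1,1,1,1,1,1,1,1,1,1,1,1,1,1,2).

Reading off H_k = ker ∂_k / im ∂_{k+1}:

  H_0: rank C_0 − rank ∂_1 = 9 − 8 = 1, and the invariant factors of ∂_1 are all 1, so H_0 = Z.
  H_1: rank ker ∂_1 − rank ∂_2 = (27 − 8) − 18 = 1, and ∂_2 has invariant factor 2 > 1, so H_1 = Z ⊕ Z/2Z.
  H_2: rank ker ∂_2 − rank ∂_3 = (18 − 18) − 0 = 0, and there is no ∂_3, so H_2 = 0.

H_0 = Z,  H_1 = Z ⊕ Z/2Z,  H_2 = 0.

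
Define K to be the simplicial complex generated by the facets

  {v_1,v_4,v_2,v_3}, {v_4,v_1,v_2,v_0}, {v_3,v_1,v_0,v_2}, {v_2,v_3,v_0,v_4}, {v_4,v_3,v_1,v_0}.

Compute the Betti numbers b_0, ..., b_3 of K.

We work with the vertex ordering v_0 < v_1 < v_2 < v_3 < v_4. The simplices of K, each written with vertices in increasing order, are:

  0-simplices (5): [v_0], [v_1], [v_2], [v_3], [v_4]
  1-simplices (10): [v_0,v_1], [v_0,v_2], [v_0,v_3], [v_0,v_4], [v_1,v_2], [v_1,v_3], [v_1,v_4], [v_2,v_3], [v_2,v_4], [v_3,v_4]
  2-simplices (10): [v_0,v_1,v_2], [v_0,v_1,v_3], [v_0,v_1,v_4], [v_0,v_2,v_3], [v_0,v_2,v_4], [v_0,v_3,v_4], [v_1,v_2,v_3], [v_1,v_2,v_4], [v_1,v_3,v_4], [v_2,v_3,v_4]
  3-simplices (5): [v_0,v_1,v_2,v_3], [v_0,v_1,v_2,v_4], [v_0,v_1,v_3,v_4], [v_0,v_2,v_3,v_4], [v_1,v_2,v_3,v_4]

giving chain groups C_0 ≅ Z^5, C_1 ≅ Z^10, C_2 ≅ Z^10, C_3 ≅ Z^5.

∂_1: C_1 → C_0 sends each edge [p,q] (with p < q) to q − p.
As a 5×10 matrix over Z this has rank 4, with invariant factors (1,1,1,1).

The boundary map ∂_2: C_2 → C_1 maps a triangle to the signed sum of its edges. For instance
  ∂[v_0,v_1,v_2] = [v_1,v_2] − [v_0,v_2] + [v_0,v_1],
  ∂[v_0,v_1,v_3] = [v_1,v_3] − [v_0,v_3] + [v_0,v_1].
This gives a 10×10 integer matrix of rank 6; reducing to Smith normal form yields diagonal entries (1,1,1,1,1,1).

∂_3: C_3 → C_2 sends each 3-simplex σ to the alternating sum Σ_i (−1)^i (σ with its i-th vertex removed). For instance
  ∂[v_0,v_1,v_3,v_4] = [v_1,v_3,v_4] − [v_0,v_3,v_4] + [v_0,v_1,v_4] − [v_0,v_1,v_3],
  ∂[v_1,v_2,v_3,v_4] = [v_2,v_3,v_4] − [v_1,v_3,v_4] + [v_1,v_2,v_4] − [v_1,v_2,v_3].
As a 10×5 matrix over Z this has rank 4, with invariant factors (1,1,1,1).

From H_k ≅ ker(∂_k) / im(∂_{k+1}) we obtain:

  H_0: rank C_0 − rank ∂_1 = 5 − 4 = 1, and the invariant factors of ∂_1 are all 1, so H_0 ≅ Z.
  H_1: rank ker ∂_1 − rank ∂_2 = (10 − 4) − 6 = 0, and the invariant factors of ∂_2 are all 1, so H_1 ≅ 0.
  H_2: rank ker ∂_2 − rank ∂_3 = (10 − 6) − 4 = 0, and the invariant factors of ∂_3 are all 1, so H_2 ≅ 0.
  H_3: rank ker ∂_3 − rank ∂_4 = (5 − 4) − 0 = 1, and there is no ∂_4, so H_3 ≅ Z.

Hence the Betti numbers are b_0 = 1, b_1 = 0, b_2 = 0, b_3 = 1.

b_0 = 1, b_1 = 0, b_2 = 0, b_3 = 1.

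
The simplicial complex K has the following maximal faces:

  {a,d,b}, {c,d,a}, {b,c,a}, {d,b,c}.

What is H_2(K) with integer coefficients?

Take the total order a < b < c < d on the vertex set. Then K (dimension 2) consists of the simplices:

  0-simplices (4): a, b, c, d
  1-simplices (6): ab, ac, ad, bc, bd, cd
  2-simplices (4): abc, abd, acd, bcd

Hence C_0 ≅ Z^4, C_1 ≅ Z^6, C_2 ≅ Z^4.

Boundary ∂_1: C_1 → C_0 sends each edge [p,q] (with p < q) to q − p. For instance
  ∂ad = d − a.
This gives a 4×6 integer matrix of rank 3; reducing to Smith normal form yields diagonal entries (1,1,1).

The boundary map ∂_2: C_2 → C_1 acts by ∂[p,q,r] = [q,r] − [p,r] + [p,q]. For instance
  ∂abd = bd − ad + ab,
  ∂abc = bc − ac + ab.
As a 6×4 matrix over Z this has rank 3, with invariant factors (1,1,1).

From H_k ≅ ker(∂_k) / im(∂_{k+1}) we obtain:

  H_2: rank ker ∂_2 − rank ∂_3 = (4 − 3) − 0 = 1, and there is no ∂_3, so H_2 = Z.

H_2 = Z.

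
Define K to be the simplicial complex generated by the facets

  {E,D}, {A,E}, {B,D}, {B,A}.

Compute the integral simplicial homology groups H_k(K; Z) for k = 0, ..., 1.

We work with the vertex ordering A < B < D < E. The simplices of K, each written with vertices in increasing order, are:

  0-simplices (4): A, B, D, E
  1-simplices (4): AB, AE, BD, DE

so the chain groups are C_0 ≅ Z^4, C_1 ≅ Z^4.

The boundary map ∂_1: C_1 → C_0 maps an edge to its endpoints' difference, ∂[p,q] = q − p. For instance
  ∂BD = D − B.
The 4×4 boundary matrix has rank 3 and Smith normal form diag(1,1,1).

Now H_k = ker ∂_k / im ∂_{k+1}, so:

  H_0: rank C_0 − rank ∂_1 = 4 − 3 = 1, and the invariant factors of ∂_1 are all 1, so H_0 ≅ Z.
  H_1: rank ker ∂_1 − rank ∂_2 = (4 − 3) − 0 = 1, and there is no ∂_2, so H_1 ≅ Z.

As a check, the Euler characteristic is 4 − 4 = 0, which agrees with 1 − 1 = 0.

H_0 ≅ Z,  H_1 ≅ Z.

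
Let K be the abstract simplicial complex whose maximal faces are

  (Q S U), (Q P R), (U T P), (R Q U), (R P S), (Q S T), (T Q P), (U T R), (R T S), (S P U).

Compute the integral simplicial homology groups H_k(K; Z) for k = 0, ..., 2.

H_0 ≅ Z,  H_1 ≅ Z/2Z,  H_2 = 0.

We work with the vertex ordering P < Q < R < S < T < U. The simplices of K, each written with vertices in increasing order, are:

  0-simplices (6): P, Q, R, S, T, U
  1-simplices (15): PQ, PR, PS, PT, PU, QR, QS, QT, QU, RS, RT, RU, ST, SU, TU
  2-simplices (10): PQR, PQT, PRS, PSU, PTU, QRU, QST, QSU, RST, RTU

giving chain groups C_0 ≅ Z^6, C_1 ≅ Z^15, C_2 ≅ Z^10.

The boundary map ∂_1: C_1 → C_0 maps an edge to its endpoints' difference, ∂[p,q] = q − p. For instance
  ∂PR = R − P.
The 6×15 boundary matrix has rank 5 and Smith normal form diag(1,1,1,1,1).

Boundary ∂_2: C_2 → C_1 acts by ∂[p,q,r] = [q,r] − [p,r] + [p,q]. For instance
  ∂PSU = SU − PU + PS,
  ∂QST = ST − QT + QS.
This gives a 15×10 integer matrix of rank 10; reducing to Smith normal form yields diagonal entries (1,1,1,1,1,1,1,1,1,2).

From H_k ≅ ker(∂_k) / im(∂_{k+1}) we obtain:

  H_0: rank C_0 − rank ∂_1 = 6 − 5 = 1, and the invariant factors of ∂_1 are all 1, so H_0 = Z.
  H_1: rank ker ∂_1 − rank ∂_2 = (15 − 5) − 10 = 0, and ∂_2 has invariant factor 2 > 1, so H_1 = Z/2Z.
  H_2: rank ker ∂_2 − rank ∂_3 = (10 − 10) − 0 = 0, and there is no ∂_3, so H_2 = 0.

As a check, the Euler characteristic is 6 − 15 + 10 = 1, which agrees with 1 − 0 + 0 = 1.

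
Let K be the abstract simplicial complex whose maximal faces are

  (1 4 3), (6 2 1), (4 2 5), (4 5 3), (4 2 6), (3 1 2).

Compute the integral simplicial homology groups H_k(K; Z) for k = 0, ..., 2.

H_0 = Z,  H_1 = Z,  H_2 = 0.

We work with the vertex ordering 1 < 2 < 3 < 4 < 5 < 6. The simplices of K, each written with vertices in increasing order, are:

  0-simplices (6): [1], [2], [3], [4], [5], [6]
  1-simplices (12): [1,2], [1,3], [1,4], [1,6], [2,3], [2,4], [2,5], [2,6], [3,4], [3,5], [4,5], [4,6]
  2-simplices (6): [1,2,3], [1,2,6], [1,3,4], [2,4,5], [2,4,6], [3,4,5]

giving chain groups C_0 ≅ Z^6, C_1 ≅ Z^12, C_2 ≅ Z^6.

Boundary ∂_1: C_1 → C_0 sends each edge [p,q] (with p < q) to q − p. For instance
  ∂[1,3] = [3] − [1].
The resulting 6×12 matrix has rank 5, and its Smith normal form has invariant factors (1,1,1,1,1).

∂_2: C_2 → C_1 sends each 2-simplex [p,q,r] to [q,r] − [p,r] + [p,q]. For instance
  ∂[2,4,6] = [4,6] − [2,6] + [2,4],
  ∂[2,4,5] = [4,5] − [2,5] + [2,4].
This gives a 12×6 integer matrix of rank 6; reducing to Smith normal form yields diagonal entries (1,1,1,1,1,1).

Computing H_k = (kernel of ∂_k) / (image of ∂_{k+1}):

  H_0: rank C_0 − rank ∂_1 = 6 − 5 = 1, and the invariant factors of ∂_1 are all 1, so H_0 = Z.
  H_1: rank ker ∂_1 − rank ∂_2 = (12 − 5) − 6 = 1, and the invariant factors of ∂_2 are all 1, so H_1 = Z.
  H_2: rank ker ∂_2 − rank ∂_3 = (6 − 6) − 0 = 0, and there is no ∂_3, so H_2 = 0.

(K is a triangulation of the cylinder S^1 x I.)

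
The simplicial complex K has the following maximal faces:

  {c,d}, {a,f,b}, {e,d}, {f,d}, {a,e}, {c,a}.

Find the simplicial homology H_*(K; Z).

H_0 ≅ Z,  H_1 ≅ Z^2,  H_2 = 0.

We work with the vertex ordering a < b < c < d < e < f. The simplices of K, each written with vertices in increasing order, are:

  0-simplices (6): a, b, c, d, e, f
  1-simplices (8): ab, ac, ae, af, bf, cd, de, df
  2-simplices (1): abf

Hence C_0 ≅ Z^6, C_1 ≅ Z^8, C_2 ≅ Z^1.

∂_1: C_1 → C_0 sends each edge [p,q] (with p < q) to q − p. For instance
  ∂ae = e − a.
This gives a 6×8 integer matrix of rank 5; reducing to Smith normal form yields diagonal entries (1,1,1,1,1).

Boundary ∂_2: C_2 → C_1 sends each 2-simplex [p,q,r] to [q,r] − [p,r] + [p,q]. For instance
  ∂abf = bf − af + ab.
The resulting 8×1 matrix has rank 1, and its Smith normal form has invariant factors (1).

Reading off H_k = ker ∂_k / im ∂_{k+1}:

  H_0: rank C_0 − rank ∂_1 = 6 − 5 = 1, and the invariant factors of ∂_1 are all 1, so H_0 = Z.
  H_1: rank ker ∂_1 − rank ∂_2 = (8 − 5) − 1 = 2, and the invariant factors of ∂_2 are all 1, so H_1 = Z^2.
  H_2: rank ker ∂_2 − rank ∂_3 = (1 − 1) − 0 = 0, and there is no ∂_3, so H_2 = 0.

As a check, the Euler characteristic is 6 − 8 + 1 = -1, which agrees with 1 − 2 + 0 = -1.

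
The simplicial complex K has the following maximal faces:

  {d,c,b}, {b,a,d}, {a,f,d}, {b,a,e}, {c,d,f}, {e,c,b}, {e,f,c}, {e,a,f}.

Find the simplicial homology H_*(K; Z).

Order the vertices as a < b < c < d < e < f. Listing each simplex with vertices in this order, K has dimension 2 with simplices:

  0-simplices (6): a, b, c, d, e, f
  1-simplices (12): ab, ad, ae, af, bc, bd, be, cd, ce, cf, df, ef
  2-simplices (8): abd, abe, adf, aef, bcd, bce, cdf, cef

Hence C_0 ≅ Z^6, C_1 ≅ Z^12, C_2 ≅ Z^8.

Boundary ∂_1: C_1 → C_0 maps an edge to its endpoints' difference, ∂[p,q] = q − p. For instance
  ∂ab = b − a.
The 6×12 boundary matrix has rank 5 and Smith normal form diag(1,1,1,1,1).

The boundary map ∂_2: C_2 → C_1 sends each 2-simplex [p,q,r] to [q,r] − [p,r] + [p,q]. For instance
  ∂aef = ef − af + ae,
  ∂bce = ce − be + bc.
The resulting 12×8 matrix has rank 7, and its Smith normal form has invariant factors (1,1,1,1,1,1,1).

Now H_k = ker ∂_k / im ∂_{k+1}, so:

  H_0: rank C_0 − rank ∂_1 = 6 − 5 = 1, and the invariant factors of ∂_1 are all 1, so H_0 ≅ Z.
  H_1: rank ker ∂_1 − rank ∂_2 = (12 − 5) − 7 = 0, and the invariant factors of ∂_2 are all 1, so H_1 ≅ 0.
  H_2: rank ker ∂_2 − rank ∂_3 = (8 − 7) − 0 = 1, and there is no ∂_3, so H_2 ≅ Z.

H_0 ≅ Z,  H_1 = 0,  H_2 ≅ Z.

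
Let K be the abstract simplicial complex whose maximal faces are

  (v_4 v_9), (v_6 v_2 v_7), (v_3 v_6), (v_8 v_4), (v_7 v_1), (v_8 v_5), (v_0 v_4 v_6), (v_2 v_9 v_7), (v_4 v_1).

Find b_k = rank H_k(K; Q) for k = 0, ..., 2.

Order the vertices as v_0 < v_1 < v_2 < v_3 < v_4 < v_5 < v_6 < v_7 < v_8 < v_9. Listing each simplex with vertices in this order, K has dimension 2 with simplices:

  0-simplices (10): [v_0], [v_1], [v_2], [v_3], [v_4], [v_5], [v_6], [v_7], [v_8], [v_9]
  1-simplices (14): [v_0,v_4], [v_0,v_6], [v_1,v_4], [v_1,v_7], [v_2,v_6], [v_2,v_7], [v_2,v_9], [v_3,v_6], [v_4,v_6], [v_4,v_8], [v_4,v_9], [v_5,v_8], [v_6,v_7], [v_7,v_9]
  2-simplices (3): [v_0,v_4,v_6], [v_2,v_6,v_7], [v_2,v_7,v_9]

giving chain groups C_0 ≅ Z^10, C_1 ≅ Z^14, C_2 ≅ Z^3.

Boundary ∂_1: C_1 → C_0 maps an edge to its endpoints' difference, ∂[p,q] = q − p. For instance
  ∂[v_4,v_9] = [v_9] − [v_4].
As a 10×14 matrix over Z this has rank 9, with invariant factors (1,1,1,1,1,1,1,1,1).

Boundary ∂_2: C_2 → C_1 sends each 2-simplex [p,q,r] to [q,r] − [p,r] + [p,q]. For instance
  ∂[v_2,v_7,v_9] = [v_7,v_9] − [v_2,v_9] + [v_2,v_7],
  ∂[v_0,v_4,v_6] = [v_4,v_6] − [v_0,v_6] + [v_0,v_4].
This gives a 14×3 integer matrix of rank 3; reducing to Smith normal form yields diagonal entries (1,1,1).

From H_k ≅ ker(∂_k) / im(∂_{k+1}) we obtain:

  H_0: rank C_0 − rank ∂_1 = 10 − 9 = 1, and the invariant factors of ∂_1 are all 1, so H_0 = Z.
  H_1: rank ker ∂_1 − rank ∂_2 = (14 − 9) − 3 = 2, and the invariant factors of ∂_2 are all 1, so H_1 = Z^2.
  H_2: rank ker ∂_2 − rank ∂_3 = (3 − 3) − 0 = 0, and there is no ∂_3, so H_2 = 0.

Hence the Betti numbers are b_0 = 1, b_1 = 2, b_2 = 0.

b_0 = 1, b_1 = 2, b_2 = 0.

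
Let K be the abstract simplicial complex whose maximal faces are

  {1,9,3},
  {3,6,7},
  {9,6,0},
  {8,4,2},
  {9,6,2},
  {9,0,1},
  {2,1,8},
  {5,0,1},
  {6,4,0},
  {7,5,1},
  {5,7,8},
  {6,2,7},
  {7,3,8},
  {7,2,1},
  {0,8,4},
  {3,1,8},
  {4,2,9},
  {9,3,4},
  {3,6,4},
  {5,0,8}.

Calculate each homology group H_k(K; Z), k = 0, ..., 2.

K has 10 vertices, 30 edges, 20 triangles.
rank ∂_0 = 0, rank ∂_1 = 9 ⇒ b_0 = 10 − 0 − 9 = 1; all invariant factors of ∂_1 are 1 so no torsion. So H_0 ≅ Z.
rank ∂_1 = 9, rank ∂_2 = 20 ⇒ b_1 = 30 − 9 − 20 = 1; ∂_2 has invariant factor(s) [2] giving torsion. So H_1 ≅ Z ⊕ Z/2.
rank ∂_2 = 20, rank ∂_3 = 0 ⇒ b_2 = 20 − 20 − 0 = 0. So H_2 ≅ 0.

H_0 = Z,  H_1 = Z ⊕ Z/2,  H_2 = 0.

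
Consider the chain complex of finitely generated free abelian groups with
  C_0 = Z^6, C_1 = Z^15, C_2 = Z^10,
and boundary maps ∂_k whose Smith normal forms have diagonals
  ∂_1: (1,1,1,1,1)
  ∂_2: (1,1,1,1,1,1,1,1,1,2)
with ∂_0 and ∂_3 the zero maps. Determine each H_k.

H_0: b_0 = 6 − 0 − 5 = 1; torsion from ∂_1 factors > 1: none. So H_0 ≅ Z.
H_1: b_1 = 15 − 5 − 10 = 0; torsion from ∂_2 factors > 1: [2]. So H_1 ≅ Z/2Z.
H_2: b_2 = 10 − 10 − 0 = 0; torsion from ∂_3 factors > 1: none. So H_2 ≅ 0.

H_0 ≅ Z,  H_1 ≅ Z/2Z,  H_2 = 0.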